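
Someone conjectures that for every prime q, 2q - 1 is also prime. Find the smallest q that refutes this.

q = 5

We need the least prime q for which 2q - 1 is not prime.
For q = 2, 3 the conclusion holds.
q = 5: 2q - 1 = 9 = 3 × 3, not prime.
Hence q = 5 is a counterexample.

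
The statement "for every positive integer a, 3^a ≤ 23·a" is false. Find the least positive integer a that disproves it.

a = 1: 3^a = 3 and 23·a = 23, so 3 ≤ 23.
a = 2: 3^a = 9 and 23·a = 46, so 9 ≤ 46.
a = 3: 3^a = 27 and 23·a = 69, so 27 ≤ 69.
a = 4: 3^a = 81 and 23·a = 92, so 81 ≤ 92.
a = 5: 3^a = 243 and 23·a = 115, so 243 > 115.
Hence a = 5 is a counterexample.

a = 5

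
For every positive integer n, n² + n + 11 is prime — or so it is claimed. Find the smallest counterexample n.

For n = 1, 2, 3, 4, 5, 6, 7, 8, 9 the conclusion holds.
n = 10: n² + n + 11 = 121 = 11 × 11, composite.
Hence n = 10 is a counterexample.

n = 10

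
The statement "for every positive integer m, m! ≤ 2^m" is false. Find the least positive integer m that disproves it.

For m = 1, 2, 3 the conclusion holds.
m = 4: m! = 24 and 2^m = 16, so 24 > 16.

m = 4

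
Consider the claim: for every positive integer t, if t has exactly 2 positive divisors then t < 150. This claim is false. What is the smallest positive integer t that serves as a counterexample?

t = 151

A counterexample is any positive integer t such that t has exactly 2 positive divisors but the claim fails; we check each in order.
For t = 2, 3, 5, 7, …, 137, 139, 149 the conclusion holds.
t = 151: τ(151) = 2; 151 ≥ 150.
So t = 151 is the smallest counterexample.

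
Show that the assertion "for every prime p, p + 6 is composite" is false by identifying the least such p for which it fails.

p = 5

We need the least prime p for which p + 6 is prime.
p = 2: p + 6 = 8 = 2 × 4, composite.
p = 3: p + 6 = 9 = 3 × 3, composite.
p = 5: p + 6 = 11, prime — not composite.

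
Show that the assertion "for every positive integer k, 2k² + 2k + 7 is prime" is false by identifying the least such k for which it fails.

We need the least positive integer k for which 2k² + 2k + 7 is not prime.
k = 1: 2k² + 2k + 7 = 11, prime.
k = 2: 2k² + 2k + 7 = 19, prime.
k = 3: 2k² + 2k + 7 = 31, prime.
k = 4: 2k² + 2k + 7 = 47, prime.
k = 5: 2k² + 2k + 7 = 67, prime.
k = 6: 2k² + 2k + 7 = 91 = 7 × 13, composite.
Hence k = 6 is a counterexample.

k = 6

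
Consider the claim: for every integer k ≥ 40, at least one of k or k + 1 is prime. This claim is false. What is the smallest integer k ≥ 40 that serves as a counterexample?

For k = 40, 41, 42, 43 the conclusion holds.
k = 44: 44 = 2 × 22; 45 = 3 × 15 — both composite.
Thus k = 44 disproves the claim, and no smaller k works.

k = 44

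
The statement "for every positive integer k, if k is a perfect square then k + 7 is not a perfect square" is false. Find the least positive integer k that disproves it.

k = 9

Check each positive integer k in order until k is a perfect square but k + 7 is a perfect square.
For k = 1, 4 the conclusion holds.
k = 9: 9 = 3² and 9 + 7 = 16 = 4².
Hence k = 9 is a counterexample.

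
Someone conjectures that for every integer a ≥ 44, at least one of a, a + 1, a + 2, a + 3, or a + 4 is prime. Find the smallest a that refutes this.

A counterexample is any integer a ≥ 44 such that a, a + 1, a + 2, a + 3, a + 4 are all composite; we check each in order.
The first 4 eligible values, up to a = 47, all satisfy the conclusion.
a = 48: 48 = 2 × 24; 49 = 7 × 7; 50 = 2 × 25; 51 = 3 × 17; 52 = 2 × 26 — all composite.

a = 48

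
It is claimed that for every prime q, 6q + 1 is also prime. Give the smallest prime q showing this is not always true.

q = 19

We need the least prime q for which 6q + 1 is not prime.
For q = 2, 3, 5, 7, 11, 13, 17 the conclusion holds.
q = 19: 6q + 1 = 115 = 5 × 23, not prime.
So q = 19 is the smallest counterexample.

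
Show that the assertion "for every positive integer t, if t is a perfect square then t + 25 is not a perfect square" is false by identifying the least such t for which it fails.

t = 144

The first 11 eligible values, up to t = 121, all satisfy the conclusion.
t = 144: 144 = 12² and 144 + 25 = 169 = 13².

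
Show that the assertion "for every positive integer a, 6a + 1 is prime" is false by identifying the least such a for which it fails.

We need the least positive integer a for which 6a + 1 is not prime.
a = 1: 6a + 1 = 7, prime.
a = 2: 6a + 1 = 13, prime.
a = 3: 6a + 1 = 19, prime.
a = 4: 6a + 1 = 25 = 5 × 5, composite.

a = 4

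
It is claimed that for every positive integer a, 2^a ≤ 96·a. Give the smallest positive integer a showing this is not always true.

a = 10

We need the least positive integer a for which 2^a > 96·a.
For a = 1, 2, 3, 4, 5, 6, 7, 8, 9 the conclusion holds.
a = 10: 2^a = 1024 and 96·a = 960, so 1024 > 960.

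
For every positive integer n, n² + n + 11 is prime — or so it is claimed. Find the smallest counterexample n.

n = 10

We need the least positive integer n for which n² + n + 11 is not prime.
The first 9 eligible values, up to n = 9, all satisfy the conclusion.
n = 10: n² + n + 11 = 121 = 11 × 11, composite.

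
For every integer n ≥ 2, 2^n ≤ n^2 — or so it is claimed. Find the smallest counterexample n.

n = 5

Check each integer n ≥ 2 in order until 2^n > n^2.
n = 2: 2^n = 4 and n^2 = 4, so 4 ≤ 4.
n = 3: 2^n = 8 and n^2 = 9, so 8 ≤ 9.
n = 4: 2^n = 16 and n^2 = 16, so 16 ≤ 16.
n = 5: 2^n = 32 and n^2 = 25, so 32 > 25.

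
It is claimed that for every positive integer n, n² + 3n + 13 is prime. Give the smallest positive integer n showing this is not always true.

n = 9

A counterexample is any positive integer n such that n² + 3n + 13 is not prime; we check each in order.
For n = 1, 2, 3, 4, 5, 6, 7, 8 the conclusion holds.
n = 9: n² + 3n + 13 = 121 = 11 × 11, composite.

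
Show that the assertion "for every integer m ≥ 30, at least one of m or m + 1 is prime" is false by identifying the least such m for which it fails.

A counterexample is any integer m ≥ 30 such that m, m + 1 are both composite; we check each in order.
For m = 30, 31 the conclusion holds.
m = 32: 32 = 2 × 16; 33 = 3 × 11 — both composite.
Thus m = 32 disproves the claim, and no smaller m works.

m = 32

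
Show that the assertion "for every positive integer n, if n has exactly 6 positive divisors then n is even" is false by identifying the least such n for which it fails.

n = 45

Check each positive integer n in order until n has exactly 6 positive divisors but n is odd.
For n = 12, 18, 20, 28, 32, 44 the conclusion holds.
n = 45: divisors of 45: 1, 3, 5, 9, 15, 45; 45 is odd.
So n = 45 is the smallest counterexample.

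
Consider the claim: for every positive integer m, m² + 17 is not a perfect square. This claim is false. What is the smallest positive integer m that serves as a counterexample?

m = 8

We need the least positive integer m for which m² + 17 is a perfect square.
m = 1: 1² + 17 = 18, not a perfect square.
m = 2: 2² + 17 = 21, not a perfect square.
m = 3: 3² + 17 = 26, not a perfect square.
m = 4: 4² + 17 = 33, not a perfect square.
m = 5: 5² + 17 = 42, not a perfect square.
m = 6: 6² + 17 = 53, not a perfect square.
m = 7: 7² + 17 = 66, not a perfect square.
m = 8: 8² + 17 = 81 = 9², a perfect square.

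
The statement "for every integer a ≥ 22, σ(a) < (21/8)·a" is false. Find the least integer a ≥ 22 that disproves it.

a = 60

Check each integer a ≥ 22 in order until the claim fails.
For a = 22, 23, 24, 25, …, 57, 58, 59 the conclusion holds.
a = 60: σ(60) = 168; 168 ≥ 315/2.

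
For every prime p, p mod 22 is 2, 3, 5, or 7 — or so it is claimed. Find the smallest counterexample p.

p = 11

A counterexample is any prime p such that the claim fails; we check each in order.
The first 4 eligible values, up to p = 7, all satisfy the conclusion.
p = 11: 11 mod 22 = 11 — not in {2, 3, 5, 7}.
So p = 11 is the smallest counterexample.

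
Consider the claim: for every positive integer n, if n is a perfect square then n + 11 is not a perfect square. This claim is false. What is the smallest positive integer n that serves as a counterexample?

n = 25

n = 1: 1 + 11 = 12, not a perfect square.
n = 4: 4 + 11 = 15, not a perfect square.
n = 9: 9 + 11 = 20, not a perfect square.
n = 16: 16 + 11 = 27, not a perfect square.
n = 25: 25 = 5² and 25 + 11 = 36 = 6².
So n = 25 is the smallest counterexample.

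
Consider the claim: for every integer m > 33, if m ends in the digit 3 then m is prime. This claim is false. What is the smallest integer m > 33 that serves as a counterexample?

m = 63

We need the least integer m > 33 for which m ends in the digit 3 but m is not prime.
m = 43: 43 ends in 3 and is prime.
m = 53: 53 ends in 3 and is prime.
m = 63: 63 ends in 3; 63 = 3 × 21, composite.
Hence m = 63 is a counterexample.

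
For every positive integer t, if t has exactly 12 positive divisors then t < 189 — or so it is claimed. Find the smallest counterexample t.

Check each positive integer t in order until t has exactly 12 positive divisors but the claim fails.
For t = 60, 72, 84, 90, …, 150, 156, 160 the conclusion holds.
t = 198: τ(198) = 12; 198 ≥ 189.

t = 198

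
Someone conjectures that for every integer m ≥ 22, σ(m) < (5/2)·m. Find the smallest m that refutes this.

We need the least integer m ≥ 22 for which the claim fails.
For m = 22, 23 the conclusion holds.
m = 24: σ(24) = 60; 60 ≥ 60.

m = 24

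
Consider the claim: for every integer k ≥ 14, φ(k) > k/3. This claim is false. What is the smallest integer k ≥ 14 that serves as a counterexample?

Check each integer k ≥ 14 in order until the claim fails.
k = 14: φ(14) = 6 and 14/3 = 14/3, so φ(14) > 14/3.
k = 15: φ(15) = 8 and 15/3 = 5, so φ(15) > 15/3.
k = 16: φ(16) = 8 and 16/3 = 16/3, so φ(16) > 16/3.
k = 17: φ(17) = 16 and 17/3 = 17/3, so φ(17) > 17/3.
k = 18: φ(18) = 6 and 18/3 = 6, so φ(18) ≤ 18/3.

k = 18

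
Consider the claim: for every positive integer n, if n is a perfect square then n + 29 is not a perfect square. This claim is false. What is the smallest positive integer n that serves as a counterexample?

n = 196

A counterexample is any positive integer n such that n is a perfect square but n + 29 is a perfect square; we check each in order.
The first 13 eligible values, up to n = 169, all satisfy the conclusion.
n = 196: 196 = 14² and 196 + 29 = 225 = 15².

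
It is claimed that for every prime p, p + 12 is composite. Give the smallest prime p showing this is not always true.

p = 5

We need the least prime p for which p + 12 is prime.
p = 2: p + 12 = 14 = 2 × 7, composite.
p = 3: p + 12 = 15 = 3 × 5, composite.
p = 5: p + 12 = 17, prime — not composite.
Thus p = 5 disproves the claim, and no smaller p works.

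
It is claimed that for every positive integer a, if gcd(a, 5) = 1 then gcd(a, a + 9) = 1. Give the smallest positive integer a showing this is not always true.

a = 3

Check each positive integer a in order until gcd(a, 5) = 1 but gcd(a, a + 9) > 1.
For a = 1, 2 the conclusion holds.
a = 3: gcd(3, 12) = 3.
So a = 3 is the smallest counterexample.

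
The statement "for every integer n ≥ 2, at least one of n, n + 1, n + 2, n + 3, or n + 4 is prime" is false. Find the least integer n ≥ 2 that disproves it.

n = 24

For n = 2, 3, 4, 5, …, 21, 22, 23 the conclusion holds.
n = 24: 24 = 2 × 12; 25 = 5 × 5; 26 = 2 × 13; 27 = 3 × 9; 28 = 2 × 14 — all composite.
So n = 24 is the smallest counterexample.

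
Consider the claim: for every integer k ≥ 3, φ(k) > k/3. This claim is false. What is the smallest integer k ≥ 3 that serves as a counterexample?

We need the least integer k ≥ 3 for which the claim fails.
For k = 3, 4, 5 the conclusion holds.
k = 6: φ(6) = 2 and 6/3 = 2, so φ(6) ≤ 6/3.
So k = 6 is the smallest counterexample.

k = 6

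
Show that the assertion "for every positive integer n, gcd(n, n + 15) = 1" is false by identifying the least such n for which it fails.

n = 3

A counterexample is any positive integer n such that gcd(n, n + 15) > 1; we check each in order.
n = 1: gcd(1, 16) = 1.
n = 2: gcd(2, 17) = 1.
n = 3: gcd(3, 18) = 3.
Hence n = 3 is a counterexample.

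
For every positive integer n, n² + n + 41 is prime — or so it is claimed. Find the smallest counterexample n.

n = 40

The first 39 eligible values, up to n = 39, all satisfy the conclusion.
n = 40: n² + n + 41 = 1681 = 41 × 41, composite.
Hence n = 40 is a counterexample.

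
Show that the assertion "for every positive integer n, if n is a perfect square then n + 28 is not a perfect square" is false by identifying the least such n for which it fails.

Check each positive integer n in order until n is a perfect square but n + 28 is a perfect square.
n = 1: 1 + 28 = 29, not a perfect square.
n = 4: 4 + 28 = 32, not a perfect square.
n = 9: 9 + 28 = 37, not a perfect square.
n = 16: 16 + 28 = 44, not a perfect square.
n = 25: 25 + 28 = 53, not a perfect square.
n = 36: 36 = 6² and 36 + 28 = 64 = 8².
Thus n = 36 disproves the claim, and no smaller n works.

n = 36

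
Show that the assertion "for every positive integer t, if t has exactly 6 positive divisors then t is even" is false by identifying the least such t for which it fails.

t = 45

Check each positive integer t in order until t has exactly 6 positive divisors but t is odd.
t = 12: divisors of 12: 1, 2, 3, 4, 6, 12; 12 is even.
t = 18: divisors of 18: 1, 2, 3, 6, 9, 18; 18 is even.
t = 20: divisors of 20: 1, 2, 4, 5, 10, 20; 20 is even.
t = 28: divisors of 28: 1, 2, 4, 7, 14, 28; 28 is even.
t = 32: divisors of 32: 1, 2, 4, 8, 16, 32; 32 is even.
t = 44: divisors of 44: 1, 2, 4, 11, 22, 44; 44 is even.
t = 45: divisors of 45: 1, 3, 5, 9, 15, 45; 45 is odd.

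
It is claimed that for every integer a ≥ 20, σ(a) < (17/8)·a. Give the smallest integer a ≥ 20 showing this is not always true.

A counterexample is any integer a ≥ 20 such that the claim fails; we check each in order.
a = 20: σ(20) = 42; 42 < 85/2.
a = 21: σ(21) = 32; 32 < 357/8.
a = 22: σ(22) = 36; 36 < 187/4.
a = 23: σ(23) = 24; 24 < 391/8.
a = 24: σ(24) = 60; 60 ≥ 51.
Thus a = 24 disproves the claim, and no smaller a works.

a = 24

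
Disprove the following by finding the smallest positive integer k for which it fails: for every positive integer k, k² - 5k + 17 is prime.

Check each positive integer k in order until k² - 5k + 17 is not prime.
For k = 1, 2, 3, 4, …, 10, 11, 12 the conclusion holds.
k = 13: k² - 5k + 17 = 121 = 11 × 11, composite.

k = 13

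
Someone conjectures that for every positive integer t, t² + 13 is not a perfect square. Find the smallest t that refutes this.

t = 1: 1² + 13 = 14, not a perfect square.
t = 2: 2² + 13 = 17, not a perfect square.
t = 3: 3² + 13 = 22, not a perfect square.
t = 4: 4² + 13 = 29, not a perfect square.
t = 5: 5² + 13 = 38, not a perfect square.
t = 6: 6² + 13 = 49 = 7², a perfect square.

t = 6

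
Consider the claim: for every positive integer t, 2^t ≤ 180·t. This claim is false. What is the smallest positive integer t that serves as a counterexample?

For t = 1, 2, 3, 4, 5, 6, 7, 8, 9, 10 the conclusion holds.
t = 11: 2^t = 2048 and 180·t = 1980, so 2048 > 1980.
Thus t = 11 disproves the claim, and no smaller t works.

t = 11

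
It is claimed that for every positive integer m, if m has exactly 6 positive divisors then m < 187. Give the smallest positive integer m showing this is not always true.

We need the least positive integer m for which m has exactly 6 positive divisors but the claim fails.
For m = 12, 18, 20, 28, …, 171, 172, 175 the conclusion holds.
m = 188: τ(188) = 6; 188 ≥ 187.
So m = 188 is the smallest counterexample.

m = 188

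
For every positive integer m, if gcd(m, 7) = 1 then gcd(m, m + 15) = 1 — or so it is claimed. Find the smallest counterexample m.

m = 3

m = 1: gcd(1, 16) = 1.
m = 2: gcd(2, 17) = 1.
m = 3: gcd(3, 18) = 3.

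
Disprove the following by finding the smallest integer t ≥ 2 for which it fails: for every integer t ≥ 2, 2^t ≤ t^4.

t = 17

Check each integer t ≥ 2 in order until 2^t > t^4.
For t = 2, 3, 4, 5, …, 14, 15, 16 the conclusion holds.
t = 17: 2^t = 131072 and t^4 = 83521, so 131072 > 83521.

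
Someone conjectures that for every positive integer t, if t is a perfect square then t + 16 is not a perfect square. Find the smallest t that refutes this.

We need the least positive integer t for which t is a perfect square but t + 16 is a perfect square.
t = 1: 1 + 16 = 17, not a perfect square.
t = 4: 4 + 16 = 20, not a perfect square.
t = 9: 9 = 3² and 9 + 16 = 25 = 5².
Hence t = 9 is a counterexample.

t = 9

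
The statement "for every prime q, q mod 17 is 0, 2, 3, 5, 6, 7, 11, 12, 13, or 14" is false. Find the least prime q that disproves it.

q = 43

A counterexample is any prime q such that the claim fails; we check each in order.
The first 13 eligible values, up to q = 41, all satisfy the conclusion.
q = 43: 43 mod 17 = 9 — not in {0, 2, 3, 5, 6, 7, 11, 12, 13, 14}.
Thus q = 43 disproves the claim, and no smaller q works.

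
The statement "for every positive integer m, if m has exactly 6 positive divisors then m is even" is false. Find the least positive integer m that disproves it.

m = 45

We need the least positive integer m for which m has exactly 6 positive divisors but m is odd.
For m = 12, 18, 20, 28, 32, 44 the conclusion holds.
m = 45: divisors of 45: 1, 3, 5, 9, 15, 45; 45 is odd.
So m = 45 is the smallest counterexample.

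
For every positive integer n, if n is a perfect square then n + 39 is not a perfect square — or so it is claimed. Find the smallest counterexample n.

A counterexample is any positive integer n such that n is a perfect square but n + 39 is a perfect square; we check each in order.
n = 1: 1 + 39 = 40, not a perfect square.
n = 4: 4 + 39 = 43, not a perfect square.
n = 9: 9 + 39 = 48, not a perfect square.
n = 16: 16 + 39 = 55, not a perfect square.
n = 25: 25 = 5² and 25 + 39 = 64 = 8².

n = 25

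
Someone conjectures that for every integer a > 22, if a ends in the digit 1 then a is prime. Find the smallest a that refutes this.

a = 51

a = 31: 31 ends in 1 and is prime.
a = 41: 41 ends in 1 and is prime.
a = 51: 51 ends in 1; 51 = 3 × 17, composite.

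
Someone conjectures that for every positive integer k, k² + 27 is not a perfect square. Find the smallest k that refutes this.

A counterexample is any positive integer k such that k² + 27 is a perfect square; we check each in order.
For k = 1, 2 the conclusion holds.
k = 3: 3² + 27 = 36 = 6², a perfect square.

k = 3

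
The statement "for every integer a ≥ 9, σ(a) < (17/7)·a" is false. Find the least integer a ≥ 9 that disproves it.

Check each integer a ≥ 9 in order until the claim fails.
The first 15 eligible values, up to a = 23, all satisfy the conclusion.
a = 24: σ(24) = 60; 60 ≥ 408/7.
So a = 24 is the smallest counterexample.

a = 24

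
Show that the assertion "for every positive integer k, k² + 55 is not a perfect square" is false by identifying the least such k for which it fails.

k = 1: 1² + 55 = 56, not a perfect square.
k = 2: 2² + 55 = 59, not a perfect square.
k = 3: 3² + 55 = 64 = 8², a perfect square.
Thus k = 3 disproves the claim, and no smaller k works.

k = 3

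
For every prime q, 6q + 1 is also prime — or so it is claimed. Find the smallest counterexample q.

q = 19

The first 7 eligible values, up to q = 17, all satisfy the conclusion.
q = 19: 6q + 1 = 115 = 5 × 23, not prime.
Hence q = 19 is a counterexample.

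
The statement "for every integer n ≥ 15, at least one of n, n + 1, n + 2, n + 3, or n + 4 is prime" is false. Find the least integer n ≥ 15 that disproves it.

A counterexample is any integer n ≥ 15 such that n, n + 1, n + 2, n + 3, n + 4 are all composite; we check each in order.
For n = 15, 16, 17, 18, 19, 20, 21, 22, 23 the conclusion holds.
n = 24: 24 = 2 × 12; 25 = 5 × 5; 26 = 2 × 13; 27 = 3 × 9; 28 = 2 × 14 — all composite.

n = 24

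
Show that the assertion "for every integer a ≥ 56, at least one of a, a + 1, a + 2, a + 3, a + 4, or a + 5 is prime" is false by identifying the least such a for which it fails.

a = 90

Check each integer a ≥ 56 in order until a, a + 1, a + 2, a + 3, a + 4, a + 5 are all composite.
The first 34 eligible values, up to a = 89, all satisfy the conclusion.
a = 90: 90 = 2 × 45; 91 = 7 × 13; 92 = 2 × 46; 93 = 3 × 31; 94 = 2 × 47; 95 = 5 × 19 — all composite.
Thus a = 90 disproves the claim, and no smaller a works.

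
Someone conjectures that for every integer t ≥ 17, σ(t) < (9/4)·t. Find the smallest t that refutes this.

t = 17: σ(17) = 18; 18 < 153/4.
t = 18: σ(18) = 39; 39 < 81/2.
t = 19: σ(19) = 20; 20 < 171/4.
t = 20: σ(20) = 42; 42 < 45.
t = 21: σ(21) = 32; 32 < 189/4.
t = 22: σ(22) = 36; 36 < 99/2.
t = 23: σ(23) = 24; 24 < 207/4.
t = 24: σ(24) = 60; 60 ≥ 54.
Hence t = 24 is a counterexample.

t = 24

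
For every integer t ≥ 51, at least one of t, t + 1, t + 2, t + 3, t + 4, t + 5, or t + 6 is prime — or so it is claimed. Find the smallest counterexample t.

A counterexample is any integer t ≥ 51 such that t, t + 1, t + 2, t + 3, t + 4, t + 5, t + 6 are all composite; we check each in order.
For t = 51, 52, 53, 54, …, 87, 88, 89 the conclusion holds.
t = 90: 90 = 2 × 45; 91 = 7 × 13; 92 = 2 × 46; 93 = 3 × 31; 94 = 2 × 47; 95 = 5 × 19; 96 = 2 × 48 — all composite.
Hence t = 90 is a counterexample.

t = 90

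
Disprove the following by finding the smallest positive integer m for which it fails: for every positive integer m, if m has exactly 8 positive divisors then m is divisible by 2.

A counterexample is any positive integer m such that m has exactly 8 positive divisors but m is not divisible by 2; we check each in order.
For m = 24, 30, 40, 42, …, 88, 102, 104 the conclusion holds.
m = 105: τ(105) = 8; 105 mod 2 = 1.
Thus m = 105 disproves the claim, and no smaller m works.

m = 105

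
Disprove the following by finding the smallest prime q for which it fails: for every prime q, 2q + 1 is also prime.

q = 7

A counterexample is any prime q such that 2q + 1 is not prime; we check each in order.
For q = 2, 3, 5 the conclusion holds.
q = 7: 2q + 1 = 15 = 3 × 5, not prime.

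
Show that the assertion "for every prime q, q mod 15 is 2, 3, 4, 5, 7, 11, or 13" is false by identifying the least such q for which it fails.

q = 23

We need the least prime q for which the claim fails.
q = 2: 2 mod 15 = 2.
q = 3: 3 mod 15 = 3.
q = 5: 5 mod 15 = 5.
q = 7: 7 mod 15 = 7.
q = 11: 11 mod 15 = 11.
q = 13: 13 mod 15 = 13.
q = 17: 17 mod 15 = 2.
q = 19: 19 mod 15 = 4.
q = 23: 23 mod 15 = 8 — not in {2, 3, 4, 5, 7, 11, 13}.
So q = 23 is the smallest counterexample.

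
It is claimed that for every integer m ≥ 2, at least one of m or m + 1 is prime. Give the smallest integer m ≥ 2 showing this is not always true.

A counterexample is any integer m ≥ 2 such that m, m + 1 are both composite; we check each in order.
m = 2: 2 is prime.
m = 3: 3 is prime.
m = 4: 5 is prime.
m = 5: 5 is prime.
m = 6: 7 is prime.
m = 7: 7 is prime.
m = 8: 8 = 2 × 4; 9 = 3 × 3 — both composite.
Thus m = 8 disproves the claim, and no smaller m works.

m = 8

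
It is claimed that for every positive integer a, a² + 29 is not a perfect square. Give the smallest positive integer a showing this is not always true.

The first 13 eligible values, up to a = 13, all satisfy the conclusion.
a = 14: 14² + 29 = 225 = 15², a perfect square.

a = 14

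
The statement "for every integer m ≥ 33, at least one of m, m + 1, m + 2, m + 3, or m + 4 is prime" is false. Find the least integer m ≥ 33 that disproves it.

A counterexample is any integer m ≥ 33 such that m, m + 1, m + 2, m + 3, m + 4 are all composite; we check each in order.
For m = 33, 34, 35, 36, …, 45, 46, 47 the conclusion holds.
m = 48: 48 = 2 × 24; 49 = 7 × 7; 50 = 2 × 25; 51 = 3 × 17; 52 = 2 × 26 — all composite.
Thus m = 48 disproves the claim, and no smaller m works.

m = 48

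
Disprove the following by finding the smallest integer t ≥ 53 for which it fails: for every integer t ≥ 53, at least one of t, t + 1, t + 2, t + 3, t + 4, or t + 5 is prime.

A counterexample is any integer t ≥ 53 such that t, t + 1, t + 2, t + 3, t + 4, t + 5 are all composite; we check each in order.
For t = 53, 54, 55, 56, …, 87, 88, 89 the conclusion holds.
t = 90: 90 = 2 × 45; 91 = 7 × 13; 92 = 2 × 46; 93 = 3 × 31; 94 = 2 × 47; 95 = 5 × 19 — all composite.
So t = 90 is the smallest counterexample.

t = 90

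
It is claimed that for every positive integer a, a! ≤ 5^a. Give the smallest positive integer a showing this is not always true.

Check each positive integer a in order until a! > 5^a.
The first 11 eligible values, up to a = 11, all satisfy the conclusion.
a = 12: a! = 479001600 and 5^a = 244140625, so 479001600 > 244140625.

a = 12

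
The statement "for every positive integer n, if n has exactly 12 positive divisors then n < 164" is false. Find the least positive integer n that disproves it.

n = 198

For n = 60, 72, 84, 90, …, 150, 156, 160 the conclusion holds.
n = 198: τ(198) = 12; 198 ≥ 164.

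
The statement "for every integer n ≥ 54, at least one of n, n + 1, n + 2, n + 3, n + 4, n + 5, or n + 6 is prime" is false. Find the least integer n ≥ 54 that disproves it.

n = 90

Check each integer n ≥ 54 in order until n, n + 1, n + 2, n + 3, n + 4, n + 5, n + 6 are all composite.
The first 36 eligible values, up to n = 89, all satisfy the conclusion.
n = 90: 90 = 2 × 45; 91 = 7 × 13; 92 = 2 × 46; 93 = 3 × 31; 94 = 2 × 47; 95 = 5 × 19; 96 = 2 × 48 — all composite.
So n = 90 is the smallest counterexample.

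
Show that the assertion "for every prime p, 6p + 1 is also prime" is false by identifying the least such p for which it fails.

p = 19

p = 2: 6p + 1 = 13, prime.
p = 3: 6p + 1 = 19, prime.
p = 5: 6p + 1 = 31, prime.
p = 7: 6p + 1 = 43, prime.
p = 11: 6p + 1 = 67, prime.
p = 13: 6p + 1 = 79, prime.
p = 17: 6p + 1 = 103, prime.
p = 19: 6p + 1 = 115 = 5 × 23, not prime.
Hence p = 19 is a counterexample.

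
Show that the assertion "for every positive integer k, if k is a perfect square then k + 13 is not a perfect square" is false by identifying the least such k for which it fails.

We need the least positive integer k for which k is a perfect square but k + 13 is a perfect square.
k = 1: 1 + 13 = 14, not a perfect square.
k = 4: 4 + 13 = 17, not a perfect square.
k = 9: 9 + 13 = 22, not a perfect square.
k = 16: 16 + 13 = 29, not a perfect square.
k = 25: 25 + 13 = 38, not a perfect square.
k = 36: 36 = 6² and 36 + 13 = 49 = 7².

k = 36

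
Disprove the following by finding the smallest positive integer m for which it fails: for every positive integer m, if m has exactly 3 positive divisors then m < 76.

m = 121

Check each positive integer m in order until m has exactly 3 positive divisors but the claim fails.
The first 4 eligible values, up to m = 49, all satisfy the conclusion.
m = 121: τ(121) = 3; 121 ≥ 76.
Hence m = 121 is a counterexample.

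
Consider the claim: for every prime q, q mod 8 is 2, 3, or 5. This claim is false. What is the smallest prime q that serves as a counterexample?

Check each prime q in order until the claim fails.
For q = 2, 3, 5 the conclusion holds.
q = 7: 7 mod 8 = 7 — not in {2, 3, 5}.
So q = 7 is the smallest counterexample.

q = 7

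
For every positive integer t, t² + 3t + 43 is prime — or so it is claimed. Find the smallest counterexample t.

t = 39

The first 38 eligible values, up to t = 38, all satisfy the conclusion.
t = 39: t² + 3t + 43 = 1681 = 41 × 41, composite.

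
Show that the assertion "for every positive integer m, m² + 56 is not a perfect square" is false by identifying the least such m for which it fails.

We need the least positive integer m for which m² + 56 is a perfect square.
For m = 1, 2, 3, 4 the conclusion holds.
m = 5: 5² + 56 = 81 = 9², a perfect square.

m = 5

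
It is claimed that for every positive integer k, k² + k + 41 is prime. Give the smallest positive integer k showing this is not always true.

k = 40

The first 39 eligible values, up to k = 39, all satisfy the conclusion.
k = 40: k² + k + 41 = 1681 = 41 × 41, composite.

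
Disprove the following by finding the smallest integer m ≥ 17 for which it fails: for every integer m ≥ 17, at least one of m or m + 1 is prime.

m = 20

m = 17: 17 is prime.
m = 18: 19 is prime.
m = 19: 19 is prime.
m = 20: 20 = 2 × 10; 21 = 3 × 7 — both composite.
Hence m = 20 is a counterexample.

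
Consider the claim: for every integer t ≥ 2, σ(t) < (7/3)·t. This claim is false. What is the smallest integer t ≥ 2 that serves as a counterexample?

t = 12

We need the least integer t ≥ 2 for which the claim fails.
For t = 2, 3, 4, 5, 6, 7, 8, 9, 10, 11 the conclusion holds.
t = 12: σ(12) = 28; 28 ≥ 28.
Hence t = 12 is a counterexample.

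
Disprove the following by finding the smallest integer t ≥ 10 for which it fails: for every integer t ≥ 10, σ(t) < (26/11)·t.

t = 24

Check each integer t ≥ 10 in order until the claim fails.
For t = 10, 11, 12, 13, …, 21, 22, 23 the conclusion holds.
t = 24: σ(24) = 60; 60 ≥ 624/11.
So t = 24 is the smallest counterexample.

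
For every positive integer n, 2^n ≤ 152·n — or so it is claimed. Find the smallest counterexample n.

Check each positive integer n in order until 2^n > 152·n.
For n = 1, 2, 3, 4, 5, 6, 7, 8, 9, 10 the conclusion holds.
n = 11: 2^n = 2048 and 152·n = 1672, so 2048 > 1672.
Hence n = 11 is a counterexample.

n = 11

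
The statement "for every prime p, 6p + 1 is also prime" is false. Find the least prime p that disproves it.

p = 19

p = 2: 6p + 1 = 13, prime.
p = 3: 6p + 1 = 19, prime.
p = 5: 6p + 1 = 31, prime.
p = 7: 6p + 1 = 43, prime.
p = 11: 6p + 1 = 67, prime.
p = 13: 6p + 1 = 79, prime.
p = 17: 6p + 1 = 103, prime.
p = 19: 6p + 1 = 115 = 5 × 23, not prime.
Thus p = 19 disproves the claim, and no smaller p works.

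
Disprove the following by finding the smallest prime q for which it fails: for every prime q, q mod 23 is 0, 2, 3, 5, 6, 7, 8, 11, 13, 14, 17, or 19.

A counterexample is any prime q such that the claim fails; we check each in order.
For q = 2, 3, 5, 7, …, 29, 31, 37 the conclusion holds.
q = 41: 41 mod 23 = 18 — not in {0, 2, 3, 5, 6, 7, 8, 11, 13, 14, 17, 19}.

q = 41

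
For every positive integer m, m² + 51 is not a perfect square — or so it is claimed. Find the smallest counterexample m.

Check each positive integer m in order until m² + 51 is a perfect square.
m = 1: 1² + 51 = 52, not a perfect square.
m = 2: 2² + 51 = 55, not a perfect square.
m = 3: 3² + 51 = 60, not a perfect square.
m = 4: 4² + 51 = 67, not a perfect square.
m = 5: 5² + 51 = 76, not a perfect square.
m = 6: 6² + 51 = 87, not a perfect square.
m = 7: 7² + 51 = 100 = 10², a perfect square.

m = 7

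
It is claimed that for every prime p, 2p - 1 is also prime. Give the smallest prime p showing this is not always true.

Check each prime p in order until 2p - 1 is not prime.
For p = 2, 3 the conclusion holds.
p = 5: 2p - 1 = 9 = 3 × 3, not prime.
Thus p = 5 disproves the claim, and no smaller p works.

p = 5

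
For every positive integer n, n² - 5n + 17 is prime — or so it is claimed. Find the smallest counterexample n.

Check each positive integer n in order until n² - 5n + 17 is not prime.
The first 12 eligible values, up to n = 12, all satisfy the conclusion.
n = 13: n² - 5n + 17 = 121 = 11 × 11, composite.

n = 13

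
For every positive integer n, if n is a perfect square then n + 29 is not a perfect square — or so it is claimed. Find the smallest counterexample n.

Check each positive integer n in order until n is a perfect square but n + 29 is a perfect square.
For n = 1, 4, 9, 16, …, 121, 144, 169 the conclusion holds.
n = 196: 196 = 14² and 196 + 29 = 225 = 15².
Thus n = 196 disproves the claim, and no smaller n works.

n = 196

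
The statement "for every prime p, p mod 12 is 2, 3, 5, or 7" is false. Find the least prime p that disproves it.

p = 11

The first 4 eligible values, up to p = 7, all satisfy the conclusion.
p = 11: 11 mod 12 = 11 — not in {2, 3, 5, 7}.
So p = 11 is the smallest counterexample.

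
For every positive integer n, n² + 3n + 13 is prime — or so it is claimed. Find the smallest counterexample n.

Check each positive integer n in order until n² + 3n + 13 is not prime.
For n = 1, 2, 3, 4, 5, 6, 7, 8 the conclusion holds.
n = 9: n² + 3n + 13 = 121 = 11 × 11, composite.
Hence n = 9 is a counterexample.

n = 9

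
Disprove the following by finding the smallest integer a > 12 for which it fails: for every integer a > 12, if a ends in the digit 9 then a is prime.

a = 39

We need the least integer a > 12 for which a ends in the digit 9 but a is not prime.
a = 19: 19 ends in 9 and is prime.
a = 29: 29 ends in 9 and is prime.
a = 39: 39 ends in 9; 39 = 3 × 13, composite.
So a = 39 is the smallest counterexample.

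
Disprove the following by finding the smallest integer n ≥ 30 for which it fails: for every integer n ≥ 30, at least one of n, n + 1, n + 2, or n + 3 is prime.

A counterexample is any integer n ≥ 30 such that n, n + 1, n + 2, n + 3 are all composite; we check each in order.
For n = 30, 31 the conclusion holds.
n = 32: 32 = 2 × 16; 33 = 3 × 11; 34 = 2 × 17; 35 = 5 × 7 — all composite.
So n = 32 is the smallest counterexample.

n = 32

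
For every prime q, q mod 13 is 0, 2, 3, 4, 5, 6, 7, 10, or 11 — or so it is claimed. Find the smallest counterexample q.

q = 47

Check each prime q in order until the claim fails.
The first 14 eligible values, up to q = 43, all satisfy the conclusion.
q = 47: 47 mod 13 = 8 — not in {0, 2, 3, 4, 5, 6, 7, 10, 11}.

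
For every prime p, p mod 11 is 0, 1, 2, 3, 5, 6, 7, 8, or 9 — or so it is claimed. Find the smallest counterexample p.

p = 37

For p = 2, 3, 5, 7, …, 23, 29, 31 the conclusion holds.
p = 37: 37 mod 11 = 4 — not in {0, 1, 2, 3, 5, 6, 7, 8, 9}.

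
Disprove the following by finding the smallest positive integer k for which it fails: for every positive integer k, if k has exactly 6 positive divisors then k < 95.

The first 14 eligible values, up to k = 92, all satisfy the conclusion.
k = 98: τ(98) = 6; 98 ≥ 95.

k = 98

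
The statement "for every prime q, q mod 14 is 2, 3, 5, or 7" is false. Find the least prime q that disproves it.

q = 2: 2 mod 14 = 2.
q = 3: 3 mod 14 = 3.
q = 5: 5 mod 14 = 5.
q = 7: 7 mod 14 = 7.
q = 11: 11 mod 14 = 11 — not in {2, 3, 5, 7}.

q = 11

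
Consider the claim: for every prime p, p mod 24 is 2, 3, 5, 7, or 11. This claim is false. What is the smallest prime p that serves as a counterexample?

For p = 2, 3, 5, 7, 11 the conclusion holds.
p = 13: 13 mod 24 = 13 — not in {2, 3, 5, 7, 11}.
Hence p = 13 is a counterexample.

p = 13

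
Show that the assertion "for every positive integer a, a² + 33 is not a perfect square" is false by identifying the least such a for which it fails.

a = 4

For a = 1, 2, 3 the conclusion holds.
a = 4: 4² + 33 = 49 = 7², a perfect square.
So a = 4 is the smallest counterexample.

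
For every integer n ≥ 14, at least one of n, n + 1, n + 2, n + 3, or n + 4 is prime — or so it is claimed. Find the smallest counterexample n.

Check each integer n ≥ 14 in order until n, n + 1, n + 2, n + 3, n + 4 are all composite.
For n = 14, 15, 16, 17, 18, 19, 20, 21, 22, 23 the conclusion holds.
n = 24: 24 = 2 × 12; 25 = 5 × 5; 26 = 2 × 13; 27 = 3 × 9; 28 = 2 × 14 — all composite.
So n = 24 is the smallest counterexample.

n = 24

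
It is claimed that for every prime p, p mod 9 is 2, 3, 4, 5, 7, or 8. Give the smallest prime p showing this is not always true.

We need the least prime p for which the claim fails.
p = 2: 2 mod 9 = 2.
p = 3: 3 mod 9 = 3.
p = 5: 5 mod 9 = 5.
p = 7: 7 mod 9 = 7.
p = 11: 11 mod 9 = 2.
p = 13: 13 mod 9 = 4.
p = 17: 17 mod 9 = 8.
p = 19: 19 mod 9 = 1 — not in {2, 3, 4, 5, 7, 8}.
Thus p = 19 disproves the claim, and no smaller p works.

p = 19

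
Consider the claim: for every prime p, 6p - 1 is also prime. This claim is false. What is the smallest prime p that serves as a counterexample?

We need the least prime p for which 6p - 1 is not prime.
p = 2: 6p - 1 = 11, prime.
p = 3: 6p - 1 = 17, prime.
p = 5: 6p - 1 = 29, prime.
p = 7: 6p - 1 = 41, prime.
p = 11: 6p - 1 = 65 = 5 × 13, not prime.

p = 11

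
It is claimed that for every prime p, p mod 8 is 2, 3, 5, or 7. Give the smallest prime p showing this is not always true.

Check each prime p in order until the claim fails.
For p = 2, 3, 5, 7, 11, 13 the conclusion holds.
p = 17: 17 mod 8 = 1 — not in {2, 3, 5, 7}.

p = 17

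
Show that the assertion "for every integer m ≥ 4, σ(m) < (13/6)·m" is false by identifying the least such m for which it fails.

We need the least integer m ≥ 4 for which the claim fails.
For m = 4, 5, 6, 7, 8, 9, 10, 11 the conclusion holds.
m = 12: σ(12) = 28; 28 ≥ 26.
Thus m = 12 disproves the claim, and no smaller m works.

m = 12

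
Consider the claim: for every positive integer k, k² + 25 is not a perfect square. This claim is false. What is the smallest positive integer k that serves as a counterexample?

Check each positive integer k in order until k² + 25 is a perfect square.
The first 11 eligible values, up to k = 11, all satisfy the conclusion.
k = 12: 12² + 25 = 169 = 13², a perfect square.
Thus k = 12 disproves the claim, and no smaller k works.

k = 12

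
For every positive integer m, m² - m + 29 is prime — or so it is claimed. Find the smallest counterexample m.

For m = 1, 2 the conclusion holds.
m = 3: m² - m + 29 = 35 = 5 × 7, composite.
So m = 3 is the smallest counterexample.

m = 3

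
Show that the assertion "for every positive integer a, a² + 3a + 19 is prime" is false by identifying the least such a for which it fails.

a = 15

A counterexample is any positive integer a such that a² + 3a + 19 is not prime; we check each in order.
For a = 1, 2, 3, 4, …, 12, 13, 14 the conclusion holds.
a = 15: a² + 3a + 19 = 289 = 17 × 17, composite.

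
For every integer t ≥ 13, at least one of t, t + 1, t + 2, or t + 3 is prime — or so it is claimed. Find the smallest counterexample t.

For t = 13, 14, 15, 16, …, 21, 22, 23 the conclusion holds.
t = 24: 24 = 2 × 12; 25 = 5 × 5; 26 = 2 × 13; 27 = 3 × 9 — all composite.

t = 24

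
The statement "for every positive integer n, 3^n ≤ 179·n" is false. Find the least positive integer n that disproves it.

n = 7

Check each positive integer n in order until 3^n > 179·n.
The first 6 eligible values, up to n = 6, all satisfy the conclusion.
n = 7: 3^n = 2187 and 179·n = 1253, so 2187 > 1253.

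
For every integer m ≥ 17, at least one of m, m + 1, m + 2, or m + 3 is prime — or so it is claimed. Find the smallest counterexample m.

A counterexample is any integer m ≥ 17 such that m, m + 1, m + 2, m + 3 are all composite; we check each in order.
The first 7 eligible values, up to m = 23, all satisfy the conclusion.
m = 24: 24 = 2 × 12; 25 = 5 × 5; 26 = 2 × 13; 27 = 3 × 9 — all composite.

m = 24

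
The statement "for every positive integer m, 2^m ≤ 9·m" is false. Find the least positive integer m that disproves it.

Check each positive integer m in order until 2^m > 9·m.
The first 5 eligible values, up to m = 5, all satisfy the conclusion.
m = 6: 2^m = 64 and 9·m = 54, so 64 > 54.
Thus m = 6 disproves the claim, and no smaller m works.

m = 6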